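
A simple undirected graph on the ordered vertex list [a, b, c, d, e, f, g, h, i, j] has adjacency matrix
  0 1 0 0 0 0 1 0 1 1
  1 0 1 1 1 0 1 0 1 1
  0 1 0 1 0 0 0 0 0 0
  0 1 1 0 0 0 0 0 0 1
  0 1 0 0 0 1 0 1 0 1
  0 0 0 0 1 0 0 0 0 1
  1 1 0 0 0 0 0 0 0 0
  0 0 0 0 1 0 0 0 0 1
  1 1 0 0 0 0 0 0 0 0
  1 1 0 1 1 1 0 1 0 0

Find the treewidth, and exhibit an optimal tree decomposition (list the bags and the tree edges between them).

Each bag holds 3 vertices, so the decomposition has width 2, which upper-bounds the treewidth. On the other hand G contains the 3-clique {e, h, j}. A clique must lie in a single bag of any decomposition, so no decomposition can have width below 2. Combining the bounds, tw(G) = 2.

Treewidth 2.
One such decomposition:
Bags: B1 = {b, d, j}  B2 = {b, e, j}  B3 = {a, b, j}  B4 = {a, b, i}  B5 = {e, h, j}  B6 = {a, b, g}  B7 = {b, c, d}  B8 = {e, f, j}
Tree: B1–B2, B2–B3, B3–B4, B2–B5, B4–B6, B1–B7, B5–B8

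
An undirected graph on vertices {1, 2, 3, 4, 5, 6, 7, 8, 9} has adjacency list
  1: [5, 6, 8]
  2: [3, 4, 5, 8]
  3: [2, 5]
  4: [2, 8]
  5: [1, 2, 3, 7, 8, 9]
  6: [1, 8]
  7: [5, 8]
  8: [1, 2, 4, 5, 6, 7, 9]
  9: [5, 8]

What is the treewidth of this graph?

A width-2 tree decomposition is:
Bags: B1 = {1, 5, 8}  B2 = {1, 6, 8}  B3 = {5, 8, 9}  B4 = {2, 5, 8}  B5 = {2, 4, 8}  B6 = {2, 3, 5}  B7 = {5, 7, 8}
Tree: B1–B2, B1–B3, B3–B4, B4–B5, B4–B6, B3–B7
The largest bag has 3 vertices, giving width 2; this decomposition certifies tw(G) ≤ 2. On the other hand G contains the 3-clique {2, 4, 8}. A clique must lie in a single bag of any decomposition, so no decomposition can have width below 2. Combining the bounds, tw(G) = 2.

2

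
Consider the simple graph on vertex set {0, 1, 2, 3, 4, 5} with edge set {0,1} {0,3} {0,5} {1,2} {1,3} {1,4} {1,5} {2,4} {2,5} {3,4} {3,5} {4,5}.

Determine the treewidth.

3

A width-3 tree decomposition is:
Bags: B1 = {0, 1, 3, 5}  B2 = {1, 3, 4, 5}  B3 = {1, 2, 4, 5}
Tree: B1–B2, B2–B3
Every bag has size at most 4, so the width is 4 − 1 = 3 and tw(G) ≤ 3. On the other hand G contains the 4-clique {1, 2, 4, 5}. A clique must lie in a single bag of any decomposition, so no decomposition can have width below 3. Therefore the treewidth is 3.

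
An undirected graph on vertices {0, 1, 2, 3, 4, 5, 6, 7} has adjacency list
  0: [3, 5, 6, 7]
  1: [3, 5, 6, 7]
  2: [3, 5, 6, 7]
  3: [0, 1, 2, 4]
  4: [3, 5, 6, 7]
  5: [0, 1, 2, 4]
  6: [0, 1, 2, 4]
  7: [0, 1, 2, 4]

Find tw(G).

A width-4 tree decomposition is:
Bags: B1 = {0, 1, 2, 4, 7}  B2 = {0, 1, 2, 4, 5}  B3 = {0, 1, 2, 4, 6}  B4 = {0, 1, 2, 3, 4}
Tree: B1–B2, B2–B3, B3–B4
The largest bag has 5 vertices, giving width 4; this decomposition certifies tw(G) ≤ 4. For the lower bound: the 5 vertex sets {4,7}, {1,5}, {2,6}, {0}, {3} are disjoint, each induces a connected subgraph, and every pair is joined by at least one edge of G. Contracting each set to a single vertex therefore yields K_{5} as a minor, and since treewidth is minor-monotone, tw(G) ≥ tw(K_{5}) = 4. Hence tw(G) = 4 exactly.

4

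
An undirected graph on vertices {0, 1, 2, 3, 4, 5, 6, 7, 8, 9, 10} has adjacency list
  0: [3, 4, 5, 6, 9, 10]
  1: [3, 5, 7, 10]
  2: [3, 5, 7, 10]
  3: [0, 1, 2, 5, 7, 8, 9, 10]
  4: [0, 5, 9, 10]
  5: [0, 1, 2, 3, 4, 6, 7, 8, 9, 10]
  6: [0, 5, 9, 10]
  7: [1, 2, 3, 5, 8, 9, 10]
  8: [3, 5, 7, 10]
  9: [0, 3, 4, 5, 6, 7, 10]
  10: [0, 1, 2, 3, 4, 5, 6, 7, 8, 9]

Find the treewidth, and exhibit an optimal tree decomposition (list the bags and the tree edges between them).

Treewidth 4.
One such decomposition:
Bags: B1 = {3, 5, 7, 9, 10}  B2 = {2, 3, 5, 7, 10}  B3 = {1, 3, 5, 7, 10}  B4 = {0, 3, 5, 9, 10}  B5 = {3, 5, 7, 8, 10}  B6 = {0, 4, 5, 9, 10}  B7 = {0, 5, 6, 9, 10}
Tree: B1–B2, B1–B3, B1–B4, B3–B5, B4–B6, B4–B7

Each bag holds 5 vertices, so the decomposition has width 4, which upper-bounds the treewidth. Conversely, {0, 3, 5, 9, 10} is a clique of size 5, and the vertices of any clique must share a bag in every tree decomposition; so some bag has ≥ 5 vertices and tw(G) ≥ 4. Therefore the treewidth is 4.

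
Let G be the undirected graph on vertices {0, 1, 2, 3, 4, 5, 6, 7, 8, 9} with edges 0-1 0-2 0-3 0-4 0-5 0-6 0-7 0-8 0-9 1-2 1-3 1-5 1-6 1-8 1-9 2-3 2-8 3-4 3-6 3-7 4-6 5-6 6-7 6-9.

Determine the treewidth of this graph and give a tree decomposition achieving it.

Treewidth 3.
One optimal decomposition is:
Bags: B1 = {0, 3, 4, 6}  B2 = {0, 1, 3, 6}  B3 = {0, 1, 2, 3}  B4 = {0, 1, 5, 6}  B5 = {0, 1, 2, 8}  B6 = {0, 1, 6, 9}  B7 = {0, 3, 6, 7}
Tree: B1–B2, B2–B3, B2–B4, B3–B5, B4–B6, B2–B7

Each bag holds 4 vertices, so the decomposition has width 3, which upper-bounds the treewidth. For the lower bound, the 4 vertices {0, 1, 2, 8} are pairwise adjacent, and any tree decomposition puts a clique entirely inside one bag — forcing width ≥ 3. Combining the bounds, tw(G) = 3.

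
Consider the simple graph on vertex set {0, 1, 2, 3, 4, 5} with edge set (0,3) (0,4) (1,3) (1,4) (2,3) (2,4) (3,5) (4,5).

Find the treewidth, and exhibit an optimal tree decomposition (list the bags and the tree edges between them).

The largest bag has 3 vertices, giving width 2; this decomposition certifies tw(G) ≤ 2. Since 4–1–3–0–4 is a cycle in G, G is not acyclic. Forests are exactly the graphs of treewidth ≤ 1, so tw(G) ≥ 2. The upper and lower bounds meet at 2, so that is the treewidth.

Treewidth 2.
One such decomposition:
Bags: B1 = {1, 3, 4}  B2 = {0, 3, 4}  B3 = {2, 3, 4}  B4 = {3, 4, 5}
Tree: B1–B2, B2–B3, B3–B4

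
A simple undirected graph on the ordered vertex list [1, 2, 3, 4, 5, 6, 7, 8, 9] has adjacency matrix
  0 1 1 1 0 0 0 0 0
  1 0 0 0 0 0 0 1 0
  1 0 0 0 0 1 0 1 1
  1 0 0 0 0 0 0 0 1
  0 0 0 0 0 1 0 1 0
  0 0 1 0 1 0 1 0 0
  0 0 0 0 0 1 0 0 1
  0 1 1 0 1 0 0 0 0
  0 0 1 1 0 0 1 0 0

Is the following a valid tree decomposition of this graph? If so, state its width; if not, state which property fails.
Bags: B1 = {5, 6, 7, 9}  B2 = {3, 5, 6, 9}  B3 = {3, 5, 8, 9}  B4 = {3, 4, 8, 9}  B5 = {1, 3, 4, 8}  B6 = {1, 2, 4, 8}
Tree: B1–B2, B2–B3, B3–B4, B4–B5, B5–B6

Vertex coverage: the bags together contain {1, 2, 3, 4, 5, 6, 7, 8, 9}, the full vertex set. Edge coverage: each edge of G has both endpoints in at least one bag. Running intersection: for every vertex, the bags containing it form a connected subtree. All three properties hold, so this is a valid tree decomposition of width max|bag| − 1 = 3, and hence tw(G) ≤ 3.

Yes; width 3.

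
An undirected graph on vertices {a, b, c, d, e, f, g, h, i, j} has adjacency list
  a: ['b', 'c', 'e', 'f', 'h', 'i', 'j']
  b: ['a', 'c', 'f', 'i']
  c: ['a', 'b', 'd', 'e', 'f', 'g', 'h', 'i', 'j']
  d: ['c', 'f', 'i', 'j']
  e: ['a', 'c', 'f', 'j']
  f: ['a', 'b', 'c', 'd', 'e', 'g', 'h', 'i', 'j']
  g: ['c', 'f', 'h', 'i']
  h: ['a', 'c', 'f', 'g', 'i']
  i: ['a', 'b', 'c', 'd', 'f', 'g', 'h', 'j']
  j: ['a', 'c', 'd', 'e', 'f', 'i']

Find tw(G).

4

A width-4 tree decomposition is:
Bags: B1 = {c, d, f, i, j}  B2 = {a, c, f, i, j}  B3 = {a, c, f, h, i}  B4 = {c, f, g, h, i}  B5 = {a, c, e, f, j}  B6 = {a, b, c, f, i}
Tree: B1–B2, B2–B3, B3–B4, B2–B5, B2–B6
Each bag holds 5 vertices, so the decomposition has width 4, which upper-bounds the treewidth. For the lower bound, the 5 vertices {a, c, e, f, j} are pairwise adjacent, and any tree decomposition puts a clique entirely inside one bag — forcing width ≥ 4. Combining the bounds, tw(G) = 4.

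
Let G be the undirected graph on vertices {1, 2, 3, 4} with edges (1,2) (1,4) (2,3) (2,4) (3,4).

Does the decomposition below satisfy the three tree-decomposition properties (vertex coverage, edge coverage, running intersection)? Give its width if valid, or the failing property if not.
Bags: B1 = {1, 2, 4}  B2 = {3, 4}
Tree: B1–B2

A tree decomposition must satisfy three properties: every vertex lies in some bag; for every edge, both endpoints lie together in some bag; and for every vertex, the bags containing it form a connected subtree. Here edge (2,3) lies in no bag, so the decomposition is invalid.

No — edge (2,3) lies in no bag.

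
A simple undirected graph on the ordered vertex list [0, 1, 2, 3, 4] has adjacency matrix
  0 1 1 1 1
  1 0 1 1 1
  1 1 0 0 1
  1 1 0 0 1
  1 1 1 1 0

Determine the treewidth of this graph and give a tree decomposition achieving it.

Treewidth 3.
One optimal decomposition is:
Bags: B1 = {0, 1, 2, 4}  B2 = {0, 1, 3, 4}
Tree: B1–B2

Each bag holds 4 vertices, so the decomposition has width 3, which upper-bounds the treewidth. Conversely, {0, 1, 2, 4} is a clique of size 4, and the vertices of any clique must share a bag in every tree decomposition; so some bag has ≥ 4 vertices and tw(G) ≥ 3. The upper and lower bounds meet at 3, so that is the treewidth.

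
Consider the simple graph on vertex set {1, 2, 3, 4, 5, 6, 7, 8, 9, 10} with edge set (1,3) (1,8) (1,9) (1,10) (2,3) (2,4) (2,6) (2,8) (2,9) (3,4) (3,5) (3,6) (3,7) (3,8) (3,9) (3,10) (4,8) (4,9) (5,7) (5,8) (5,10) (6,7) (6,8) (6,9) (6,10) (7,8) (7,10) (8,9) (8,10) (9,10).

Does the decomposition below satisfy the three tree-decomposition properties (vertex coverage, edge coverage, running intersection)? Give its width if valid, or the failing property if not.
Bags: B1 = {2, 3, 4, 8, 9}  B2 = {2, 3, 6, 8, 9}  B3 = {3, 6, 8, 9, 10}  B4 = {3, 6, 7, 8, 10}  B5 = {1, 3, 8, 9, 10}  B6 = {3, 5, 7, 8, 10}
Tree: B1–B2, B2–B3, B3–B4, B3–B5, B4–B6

Yes; width 4.

Every vertex of G appears in some bag (union = {1, 2, 3, 4, 5, 6, 7, 8, 9, 10}); every edge is covered by a bag; and for each vertex v the set of bags containing v is connected in the bag tree. The decomposition is therefore valid. The largest bag has 5 vertices, so the width is 4.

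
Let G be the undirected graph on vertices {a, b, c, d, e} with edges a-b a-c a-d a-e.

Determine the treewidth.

1

A width-1 tree decomposition is:
Bags: B1 = {a, c}  B2 = {a, b}  B3 = {a, e}  B4 = {a, d}
Tree: B1–B2, B1–B3, B2–B4
The largest bag has 2 vertices, giving width 1; this decomposition certifies tw(G) ≤ 1. Any graph with an edge has treewidth ≥ 1, and G has the edge a–c. Hence tw(G) = 1 exactly.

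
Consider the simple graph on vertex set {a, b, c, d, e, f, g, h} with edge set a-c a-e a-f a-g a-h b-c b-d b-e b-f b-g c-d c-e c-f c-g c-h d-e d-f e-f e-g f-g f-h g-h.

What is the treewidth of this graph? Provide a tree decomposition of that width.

The largest bag has 5 vertices, giving width 4; this decomposition certifies tw(G) ≤ 4. On the other hand G contains the 5-clique {b, c, d, e, f}. A clique must lie in a single bag of any decomposition, so no decomposition can have width below 4. Hence tw(G) = 4 exactly.

Treewidth 4.
One optimal decomposition is:
Bags: B1 = {a, c, e, f, g}  B2 = {b, c, e, f, g}  B3 = {b, c, d, e, f}  B4 = {a, c, f, g, h}
Tree: B1–B2, B2–B3, B1–B4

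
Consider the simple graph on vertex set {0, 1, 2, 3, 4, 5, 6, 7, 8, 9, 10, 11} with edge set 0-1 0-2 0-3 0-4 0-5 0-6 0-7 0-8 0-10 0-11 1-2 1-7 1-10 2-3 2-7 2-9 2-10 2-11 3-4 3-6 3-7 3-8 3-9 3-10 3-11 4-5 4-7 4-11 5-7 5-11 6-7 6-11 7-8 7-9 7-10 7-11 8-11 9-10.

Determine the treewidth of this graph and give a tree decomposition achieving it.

The largest bag has 5 vertices, giving width 4; this decomposition certifies tw(G) ≤ 4. For the lower bound, the 5 vertices {0, 1, 2, 7, 10} are pairwise adjacent, and any tree decomposition puts a clique entirely inside one bag — forcing width ≥ 4. Hence tw(G) = 4 exactly.

Treewidth 4.
One such decomposition:
Bags: B1 = {0, 2, 3, 7, 10}  B2 = {0, 2, 3, 7, 11}  B3 = {2, 3, 7, 9, 10}  B4 = {0, 1, 2, 7, 10}  B5 = {0, 3, 4, 7, 11}  B6 = {0, 3, 6, 7, 11}  B7 = {0, 4, 5, 7, 11}  B8 = {0, 3, 7, 8, 11}
Tree: B1–B2, B1–B3, B1–B4, B2–B5, B5–B6, B5–B7, B5–B8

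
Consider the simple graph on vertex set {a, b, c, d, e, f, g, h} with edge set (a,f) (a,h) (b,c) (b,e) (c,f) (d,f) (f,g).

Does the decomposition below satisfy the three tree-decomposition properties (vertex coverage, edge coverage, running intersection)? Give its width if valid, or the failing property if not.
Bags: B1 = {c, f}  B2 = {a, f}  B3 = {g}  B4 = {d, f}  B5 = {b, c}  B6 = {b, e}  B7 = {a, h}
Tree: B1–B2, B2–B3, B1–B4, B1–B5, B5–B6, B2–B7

No — edge (f,g) lies in no bag.

A tree decomposition must satisfy three properties: every vertex lies in some bag; for every edge, both endpoints lie together in some bag; and for every vertex, the bags containing it form a connected subtree. Here edge (f,g) lies in no bag, so the decomposition is invalid.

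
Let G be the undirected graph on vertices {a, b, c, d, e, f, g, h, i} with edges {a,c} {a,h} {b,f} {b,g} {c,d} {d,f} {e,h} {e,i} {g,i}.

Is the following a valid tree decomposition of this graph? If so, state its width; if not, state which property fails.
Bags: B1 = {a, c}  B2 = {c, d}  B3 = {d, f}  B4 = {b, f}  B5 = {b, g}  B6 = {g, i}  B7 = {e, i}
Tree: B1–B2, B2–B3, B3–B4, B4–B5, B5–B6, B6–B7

A tree decomposition must satisfy three properties: every vertex lies in some bag; for every edge, both endpoints lie together in some bag; and for every vertex, the bags containing it form a connected subtree. Here vertex h appears in no bag, so the decomposition is invalid.

No — vertex h appears in no bag.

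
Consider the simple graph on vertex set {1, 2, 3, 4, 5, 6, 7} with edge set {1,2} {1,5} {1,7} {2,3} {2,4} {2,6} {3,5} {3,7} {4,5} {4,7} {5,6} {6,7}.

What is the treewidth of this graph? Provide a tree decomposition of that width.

The largest bag has 4 vertices, giving width 3; this decomposition certifies tw(G) ≤ 3. For the lower bound: the 4 vertex sets {4,7}, {3,5}, {2}, {1} are disjoint, each induces a connected subgraph, and every pair is joined by at least one edge of G. Contracting each set to a single vertex therefore yields K_{4} as a minor, and since treewidth is minor-monotone, tw(G) ≥ tw(K_{4}) = 3. Hence tw(G) = 3 exactly.

Treewidth 3.
One optimal decomposition is:
Bags: B1 = {2, 4, 5, 7}  B2 = {2, 3, 5, 7}  B3 = {1, 2, 5, 7}  B4 = {2, 5, 6, 7}
Tree: B1–B2, B2–B3, B3–B4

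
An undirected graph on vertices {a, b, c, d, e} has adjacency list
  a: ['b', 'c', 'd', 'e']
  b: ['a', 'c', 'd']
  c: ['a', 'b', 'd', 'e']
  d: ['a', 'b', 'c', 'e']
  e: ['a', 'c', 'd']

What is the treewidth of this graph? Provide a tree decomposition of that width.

Treewidth 3.
One optimal decomposition is:
Bags: B1 = {a, b, c, d}  B2 = {a, c, d, e}
Tree: B1–B2

Each bag holds 4 vertices, so the decomposition has width 3, which upper-bounds the treewidth. Conversely, {a, c, d, e} is a clique of size 4, and the vertices of any clique must share a bag in every tree decomposition; so some bag has ≥ 4 vertices and tw(G) ≥ 3. Combining the bounds, tw(G) = 3.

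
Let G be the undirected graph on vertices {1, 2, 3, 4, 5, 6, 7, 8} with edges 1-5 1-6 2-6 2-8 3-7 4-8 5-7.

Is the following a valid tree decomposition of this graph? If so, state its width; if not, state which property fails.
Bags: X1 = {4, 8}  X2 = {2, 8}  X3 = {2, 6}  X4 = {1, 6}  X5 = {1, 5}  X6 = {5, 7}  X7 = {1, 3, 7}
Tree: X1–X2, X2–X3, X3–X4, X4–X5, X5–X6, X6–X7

No — bags containing vertex 1 are not connected in the tree.

A tree decomposition must satisfy three properties: every vertex lies in some bag; for every edge, both endpoints lie together in some bag; and for every vertex, the bags containing it form a connected subtree. Here bags containing vertex 1 are not connected in the tree, so the decomposition is invalid.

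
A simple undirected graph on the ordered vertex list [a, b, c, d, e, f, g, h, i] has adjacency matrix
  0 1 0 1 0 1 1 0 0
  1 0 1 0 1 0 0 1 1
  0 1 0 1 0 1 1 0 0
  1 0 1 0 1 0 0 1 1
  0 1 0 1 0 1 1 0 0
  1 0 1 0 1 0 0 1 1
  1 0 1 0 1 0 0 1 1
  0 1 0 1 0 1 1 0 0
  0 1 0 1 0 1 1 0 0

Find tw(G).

4

A width-4 tree decomposition is:
Bags: B1 = {b, d, e, f, g}  B2 = {b, d, f, g, i}  B3 = {b, d, f, g, h}  B4 = {b, c, d, f, g}  B5 = {a, b, d, f, g}
Tree: B1–B2, B2–B3, B3–B4, B4–B5
Each bag holds 5 vertices, so the decomposition has width 4, which upper-bounds the treewidth. For the lower bound: the 5 vertex sets {e,f}, {d,i}, {b,h}, {g}, {c} are disjoint, each induces a connected subgraph, and every pair is joined by at least one edge of G. Contracting each set to a single vertex therefore yields K_{5} as a minor, and since treewidth is minor-monotone, tw(G) ≥ tw(K_{5}) = 4. Hence tw(G) = 4 exactly.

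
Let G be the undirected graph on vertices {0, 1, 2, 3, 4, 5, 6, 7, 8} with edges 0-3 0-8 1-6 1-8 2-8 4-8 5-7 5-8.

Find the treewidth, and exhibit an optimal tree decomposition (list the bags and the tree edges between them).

Every bag has size at most 2, so the width is 2 − 1 = 1 and tw(G) ≤ 1. Since G has at least one edge (e.g. 8–5), it is not an edgeless graph, so tw(G) ≥ 1. Combining the bounds, tw(G) = 1.

Treewidth 1.
One such decomposition:
Bags: B1 = {5, 8}  B2 = {4, 8}  B3 = {0, 8}  B4 = {1, 8}  B5 = {2, 8}  B6 = {5, 7}  B7 = {1, 6}  B8 = {0, 3}
Tree: B1–B2, B1–B3, B3–B4, B3–B5, B1–B6, B4–B7, B3–B8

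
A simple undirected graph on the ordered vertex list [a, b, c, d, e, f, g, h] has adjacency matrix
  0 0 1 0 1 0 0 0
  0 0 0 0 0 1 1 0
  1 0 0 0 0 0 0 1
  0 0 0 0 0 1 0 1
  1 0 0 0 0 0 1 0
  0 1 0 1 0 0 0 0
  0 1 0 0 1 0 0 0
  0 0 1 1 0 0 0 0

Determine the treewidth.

A width-2 tree decomposition is:
Bags: B1 = {a, c, h}  B2 = {a, e, h}  B3 = {e, g, h}  B4 = {b, g, h}  B5 = {b, f, h}  B6 = {d, f, h}
Tree: B1–B2, B2–B3, B3–B4, B4–B5, B5–B6
Every bag has size at most 3, so the width is 3 − 1 = 2 and tw(G) ≤ 2. Since h–c–a–e–g–b–f–d–h is a cycle in G, G is not acyclic. Forests are exactly the graphs of treewidth ≤ 1, so tw(G) ≥ 2. Therefore the treewidth is 2.

2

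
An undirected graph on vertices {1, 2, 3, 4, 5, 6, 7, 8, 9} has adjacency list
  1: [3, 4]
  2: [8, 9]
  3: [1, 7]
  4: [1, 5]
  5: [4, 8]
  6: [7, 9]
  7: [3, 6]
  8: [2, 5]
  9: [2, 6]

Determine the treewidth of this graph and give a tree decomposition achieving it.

Each bag holds 3 vertices, so the decomposition has width 2, which upper-bounds the treewidth. For the lower bound, G contains the cycle 8–5–4–1–3–7–6–9–2–8, so G is not a forest; only forests have treewidth ≤ 1, hence tw(G) ≥ 2. Combining the bounds, tw(G) = 2.

Treewidth 2.
One such decomposition:
Bags: B1 = {4, 5, 8}  B2 = {1, 4, 8}  B3 = {1, 3, 8}  B4 = {3, 7, 8}  B5 = {6, 7, 8}  B6 = {6, 8, 9}  B7 = {2, 8, 9}
Tree: B1–B2, B2–B3, B3–B4, B4–B5, B5–B6, B6–B7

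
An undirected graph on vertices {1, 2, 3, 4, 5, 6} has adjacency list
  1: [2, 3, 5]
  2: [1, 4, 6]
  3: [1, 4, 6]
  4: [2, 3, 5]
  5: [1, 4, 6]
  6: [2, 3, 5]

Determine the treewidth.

A width-3 tree decomposition is:
Bags: B1 = {1, 3, 4, 6}  B2 = {1, 2, 4, 6}  B3 = {1, 4, 5, 6}
Tree: B1–B2, B2–B3
Every bag has size at most 4, so the width is 4 − 1 = 3 and tw(G) ≤ 3. For the lower bound: the 4 vertex sets {1,3}, {2,6}, {4}, {5} are disjoint, each induces a connected subgraph, and every pair is joined by at least one edge of G. Contracting each set to a single vertex therefore yields K_{4} as a minor, and since treewidth is minor-monotone, tw(G) ≥ tw(K_{4}) = 3. The upper and lower bounds meet at 3, so that is the treewidth.

3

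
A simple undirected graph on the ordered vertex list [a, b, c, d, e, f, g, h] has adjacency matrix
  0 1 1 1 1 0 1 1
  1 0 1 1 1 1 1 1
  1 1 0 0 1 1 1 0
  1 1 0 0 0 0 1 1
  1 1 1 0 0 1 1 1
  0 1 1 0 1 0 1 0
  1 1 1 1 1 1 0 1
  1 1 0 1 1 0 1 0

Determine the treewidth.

4

A width-4 tree decomposition is:
Bags: B1 = {a, b, e, g, h}  B2 = {a, b, d, g, h}  B3 = {a, b, c, e, g}  B4 = {b, c, e, f, g}
Tree: B1–B2, B1–B3, B3–B4
The largest bag has 5 vertices, giving width 4; this decomposition certifies tw(G) ≤ 4. On the other hand G contains the 5-clique {a, b, d, g, h}. A clique must lie in a single bag of any decomposition, so no decomposition can have width below 4. Therefore the treewidth is 4.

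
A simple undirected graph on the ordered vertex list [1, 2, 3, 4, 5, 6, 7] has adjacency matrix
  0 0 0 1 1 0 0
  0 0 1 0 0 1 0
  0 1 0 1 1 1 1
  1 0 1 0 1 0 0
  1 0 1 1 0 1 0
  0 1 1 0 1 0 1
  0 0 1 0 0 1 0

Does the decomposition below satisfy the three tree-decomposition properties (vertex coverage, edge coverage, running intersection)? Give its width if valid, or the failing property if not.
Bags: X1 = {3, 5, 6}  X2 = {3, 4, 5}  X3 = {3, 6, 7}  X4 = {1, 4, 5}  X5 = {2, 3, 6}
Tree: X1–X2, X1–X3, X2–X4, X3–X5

Every vertex of G appears in some bag (union = {1, 2, 3, 4, 5, 6, 7}); every edge is covered by a bag; and for each vertex v the set of bags containing v is connected in the bag tree. The decomposition is therefore valid. The largest bag has 3 vertices, so the width is 2.

Yes; width 2.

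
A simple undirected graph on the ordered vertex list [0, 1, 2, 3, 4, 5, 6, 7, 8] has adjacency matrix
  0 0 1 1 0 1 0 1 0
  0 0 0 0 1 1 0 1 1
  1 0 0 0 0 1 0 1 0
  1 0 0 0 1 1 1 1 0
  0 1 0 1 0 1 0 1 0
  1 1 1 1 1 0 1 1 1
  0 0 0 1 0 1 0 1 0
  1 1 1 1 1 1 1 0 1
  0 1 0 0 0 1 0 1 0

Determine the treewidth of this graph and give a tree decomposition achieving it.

Every bag has size at most 4, so the width is 4 − 1 = 3 and tw(G) ≤ 3. For the lower bound, the 4 vertices {1, 5, 7, 8} are pairwise adjacent, and any tree decomposition puts a clique entirely inside one bag — forcing width ≥ 3. Hence tw(G) = 3 exactly.

Treewidth 3.
Bags: B1 = {3, 4, 5, 7}  B2 = {0, 3, 5, 7}  B3 = {1, 4, 5, 7}  B4 = {3, 5, 6, 7}  B5 = {0, 2, 5, 7}  B6 = {1, 5, 7, 8}
Tree: B1–B2, B1–B3, B1–B4, B2–B5, B3–B6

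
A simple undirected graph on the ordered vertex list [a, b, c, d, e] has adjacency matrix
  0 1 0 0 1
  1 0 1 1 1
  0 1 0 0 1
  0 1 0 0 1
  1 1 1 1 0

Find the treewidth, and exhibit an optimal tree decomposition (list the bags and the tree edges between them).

Treewidth 2.
Bags: B1 = {a, b, e}  B2 = {b, c, e}  B3 = {b, d, e}
Tree: B1–B2, B2–B3

Each bag holds 3 vertices, so the decomposition has width 2, which upper-bounds the treewidth. Conversely, {b, d, e} is a clique of size 3, and the vertices of any clique must share a bag in every tree decomposition; so some bag has ≥ 3 vertices and tw(G) ≥ 2. Therefore the treewidth is 2.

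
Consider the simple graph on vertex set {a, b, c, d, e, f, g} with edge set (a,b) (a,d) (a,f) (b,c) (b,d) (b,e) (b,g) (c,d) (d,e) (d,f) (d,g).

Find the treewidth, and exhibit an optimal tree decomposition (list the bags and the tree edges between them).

Each bag holds 3 vertices, so the decomposition has width 2, which upper-bounds the treewidth. Conversely, {a, d, f} is a clique of size 3, and the vertices of any clique must share a bag in every tree decomposition; so some bag has ≥ 3 vertices and tw(G) ≥ 2. Combining the bounds, tw(G) = 2.

Treewidth 2.
One such decomposition:
Bags: B1 = {a, b, d}  B2 = {b, d, e}  B3 = {a, d, f}  B4 = {b, d, g}  B5 = {b, c, d}
Tree: B1–B2, B1–B3, B2–B4, B4–B5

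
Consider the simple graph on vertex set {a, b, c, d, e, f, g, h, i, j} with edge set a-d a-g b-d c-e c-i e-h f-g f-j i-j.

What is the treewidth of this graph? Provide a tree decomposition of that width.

The largest bag has 2 vertices, giving width 1; this decomposition certifies tw(G) ≤ 1. G has an edge, so its treewidth is at least 1. Combining the bounds, tw(G) = 1.

Treewidth 1.
Bags: B1 = {b, d}  B2 = {a, d}  B3 = {a, g}  B4 = {f, g}  B5 = {f, j}  B6 = {i, j}  B7 = {c, i}  B8 = {c, e}  B9 = {e, h}
Tree: B1–B2, B2–B3, B3–B4, B4–B5, B5–B6, B6–B7, B7–B8, B8–B9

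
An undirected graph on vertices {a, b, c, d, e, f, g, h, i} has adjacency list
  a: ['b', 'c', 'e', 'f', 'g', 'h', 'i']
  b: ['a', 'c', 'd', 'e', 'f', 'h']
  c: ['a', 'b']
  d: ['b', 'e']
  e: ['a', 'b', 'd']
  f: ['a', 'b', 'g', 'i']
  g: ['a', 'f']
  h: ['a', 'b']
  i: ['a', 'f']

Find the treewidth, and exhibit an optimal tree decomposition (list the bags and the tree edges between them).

Every bag has size at most 3, so the width is 3 − 1 = 2 and tw(G) ≤ 2. Conversely, {b, d, e} is a clique of size 3, and the vertices of any clique must share a bag in every tree decomposition; so some bag has ≥ 3 vertices and tw(G) ≥ 2. Therefore the treewidth is 2.

Treewidth 2.
Bags: B1 = {a, b, e}  B2 = {a, b, f}  B3 = {a, f, i}  B4 = {a, f, g}  B5 = {a, b, h}  B6 = {b, d, e}  B7 = {a, b, c}
Tree: B1–B2, B2–B3, B3–B4, B1–B5, B1–B6, B2–B7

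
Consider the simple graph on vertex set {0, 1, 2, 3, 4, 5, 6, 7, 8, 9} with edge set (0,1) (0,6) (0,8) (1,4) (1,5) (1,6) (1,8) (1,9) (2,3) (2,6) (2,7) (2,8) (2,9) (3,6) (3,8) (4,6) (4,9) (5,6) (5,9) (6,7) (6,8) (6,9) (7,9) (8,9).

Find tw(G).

A width-3 tree decomposition is:
Bags: B1 = {2, 3, 6, 8}  B2 = {2, 6, 8, 9}  B3 = {2, 6, 7, 9}  B4 = {1, 6, 8, 9}  B5 = {1, 5, 6, 9}  B6 = {1, 4, 6, 9}  B7 = {0, 1, 6, 8}
Tree: B1–B2, B2–B3, B2–B4, B4–B5, B4–B6, B4–B7
The largest bag has 4 vertices, giving width 3; this decomposition certifies tw(G) ≤ 3. On the other hand G contains the 4-clique {0, 1, 6, 8}. A clique must lie in a single bag of any decomposition, so no decomposition can have width below 3. Therefore the treewidth is 3.

3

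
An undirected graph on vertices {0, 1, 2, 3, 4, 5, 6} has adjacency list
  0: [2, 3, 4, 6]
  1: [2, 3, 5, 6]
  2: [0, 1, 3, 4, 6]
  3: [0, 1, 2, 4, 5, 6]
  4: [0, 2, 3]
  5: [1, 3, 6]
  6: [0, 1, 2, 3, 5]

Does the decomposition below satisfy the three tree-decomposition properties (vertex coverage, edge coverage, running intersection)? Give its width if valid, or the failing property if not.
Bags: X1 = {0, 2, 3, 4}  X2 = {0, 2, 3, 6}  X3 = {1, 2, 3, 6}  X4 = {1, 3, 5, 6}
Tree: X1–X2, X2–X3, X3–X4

Yes; width 3.

Every vertex of G appears in some bag (union = {0, 1, 2, 3, 4, 5, 6}); every edge is covered by a bag; and for each vertex v the set of bags containing v is connected in the bag tree. The decomposition is therefore valid. The largest bag has 4 vertices, so the width is 3.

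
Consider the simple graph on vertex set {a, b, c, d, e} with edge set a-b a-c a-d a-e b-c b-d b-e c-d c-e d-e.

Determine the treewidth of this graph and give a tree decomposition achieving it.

A single bag containing all 5 vertices is trivially a valid decomposition of width 4. For the lower bound, the 5 vertices {a, b, c, d, e} are pairwise adjacent, and any tree decomposition puts a clique entirely inside one bag — forcing width ≥ 4. The upper and lower bounds meet at 4, so that is the treewidth.

Treewidth 4.
One such decomposition:
Bags: B1 = {a, b, c, d, e}
Tree: (single bag)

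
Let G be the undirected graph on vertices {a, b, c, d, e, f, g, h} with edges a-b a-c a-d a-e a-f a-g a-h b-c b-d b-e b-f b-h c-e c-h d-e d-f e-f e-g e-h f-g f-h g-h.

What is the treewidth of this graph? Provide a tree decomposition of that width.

Each bag holds 5 vertices, so the decomposition has width 4, which upper-bounds the treewidth. For the lower bound, the 5 vertices {a, b, c, e, h} are pairwise adjacent, and any tree decomposition puts a clique entirely inside one bag — forcing width ≥ 4. Hence tw(G) = 4 exactly.

Treewidth 4.
One such decomposition:
Bags: B1 = {a, b, e, f, h}  B2 = {a, b, c, e, h}  B3 = {a, b, d, e, f}  B4 = {a, e, f, g, h}
Tree: B1–B2, B1–B3, B1–B4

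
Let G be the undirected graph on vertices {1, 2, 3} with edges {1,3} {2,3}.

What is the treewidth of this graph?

A width-1 tree decomposition is:
Bags: B1 = {1, 3}  B2 = {2, 3}
Tree: B1–B2
The largest bag has 2 vertices, giving width 1; this decomposition certifies tw(G) ≤ 1. G has an edge, so its treewidth is at least 1. Combining the bounds, tw(G) = 1.

1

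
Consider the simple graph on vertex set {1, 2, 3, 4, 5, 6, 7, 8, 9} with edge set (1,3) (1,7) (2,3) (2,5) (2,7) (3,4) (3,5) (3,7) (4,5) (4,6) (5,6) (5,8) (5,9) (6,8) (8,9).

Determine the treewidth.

2

A width-2 tree decomposition is:
Bags: B1 = {2, 3, 7}  B2 = {2, 3, 5}  B3 = {3, 4, 5}  B4 = {4, 5, 6}  B5 = {5, 6, 8}  B6 = {5, 8, 9}  B7 = {1, 3, 7}
Tree: B1–B2, B2–B3, B3–B4, B4–B5, B5–B6, B1–B7
The largest bag has 3 vertices, giving width 2; this decomposition certifies tw(G) ≤ 2. Conversely, {1, 3, 7} is a clique of size 3, and the vertices of any clique must share a bag in every tree decomposition; so some bag has ≥ 3 vertices and tw(G) ≥ 2. Therefore the treewidth is 2.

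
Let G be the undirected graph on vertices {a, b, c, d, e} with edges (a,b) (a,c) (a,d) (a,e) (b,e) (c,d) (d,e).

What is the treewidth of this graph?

A width-2 tree decomposition is:
Bags: B1 = {a, d, e}  B2 = {a, b, e}  B3 = {a, c, d}
Tree: B1–B2, B1–B3
The largest bag has 3 vertices, giving width 2; this decomposition certifies tw(G) ≤ 2. For the lower bound, the 3 vertices {a, d, e} are pairwise adjacent, and any tree decomposition puts a clique entirely inside one bag — forcing width ≥ 2. Combining the bounds, tw(G) = 2.

2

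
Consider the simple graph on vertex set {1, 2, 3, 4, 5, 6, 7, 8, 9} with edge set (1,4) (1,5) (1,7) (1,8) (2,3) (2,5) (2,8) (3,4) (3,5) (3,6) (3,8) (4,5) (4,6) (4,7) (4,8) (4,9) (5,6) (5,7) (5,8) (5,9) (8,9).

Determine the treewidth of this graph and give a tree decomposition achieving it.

Treewidth 3.
Bags: B1 = {3, 4, 5, 8}  B2 = {3, 4, 5, 6}  B3 = {1, 4, 5, 8}  B4 = {2, 3, 5, 8}  B5 = {4, 5, 8, 9}  B6 = {1, 4, 5, 7}
Tree: B1–B2, B1–B3, B1–B4, B3–B5, B3–B6

The largest bag has 4 vertices, giving width 3; this decomposition certifies tw(G) ≤ 3. For the lower bound, the 4 vertices {2, 3, 5, 8} are pairwise adjacent, and any tree decomposition puts a clique entirely inside one bag — forcing width ≥ 3. Combining the bounds, tw(G) = 3.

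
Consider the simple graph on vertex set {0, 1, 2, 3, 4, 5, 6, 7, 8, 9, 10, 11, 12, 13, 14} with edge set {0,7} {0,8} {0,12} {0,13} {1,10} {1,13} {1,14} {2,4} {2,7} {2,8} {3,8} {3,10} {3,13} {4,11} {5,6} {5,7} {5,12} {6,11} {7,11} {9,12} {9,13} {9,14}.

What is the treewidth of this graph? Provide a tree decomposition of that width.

Each bag holds 4 vertices, so the decomposition has width 3, which upper-bounds the treewidth. For the lower bound: the 4 vertex sets {1,10,14}, {9}, {13}, {0,3,8,12} are disjoint, each induces a connected subgraph, and every pair is joined by at least one edge of G. Contracting each set to a single vertex therefore yields K_{4} as a minor, and since treewidth is minor-monotone, tw(G) ≥ tw(K_{4}) = 3. Therefore the treewidth is 3.

Treewidth 3.
One optimal decomposition is:
Bags: B1 = {1, 9, 10, 14}  B2 = {1, 9, 10, 13}  B3 = {3, 9, 10, 13}  B4 = {3, 9, 12, 13}  B5 = {0, 3, 12, 13}  B6 = {0, 3, 8, 12}  B7 = {0, 5, 8, 12}  B8 = {0, 5, 7, 8}  B9 = {2, 5, 7, 8}  B10 = {2, 5, 6, 7}  B11 = {2, 6, 7, 11}  B12 = {2, 4, 6, 11}
Tree: B1–B2, B2–B3, B3–B4, B4–B5, B5–B6, B6–B7, B7–B8, B8–B9, B9–B10, B10–B11, B11–B12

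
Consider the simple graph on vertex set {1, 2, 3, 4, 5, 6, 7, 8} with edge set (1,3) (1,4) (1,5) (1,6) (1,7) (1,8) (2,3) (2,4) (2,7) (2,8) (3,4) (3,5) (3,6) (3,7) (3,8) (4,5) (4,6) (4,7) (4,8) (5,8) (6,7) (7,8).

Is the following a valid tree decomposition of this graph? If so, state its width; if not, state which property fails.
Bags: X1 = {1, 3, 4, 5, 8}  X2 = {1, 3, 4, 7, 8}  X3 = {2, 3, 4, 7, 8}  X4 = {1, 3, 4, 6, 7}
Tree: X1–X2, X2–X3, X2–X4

Checking the three conditions: (i) the bags cover all of {1, 2, 3, 4, 5, 6, 7, 8}; (ii) for each edge, some bag contains both endpoints; (iii) the bags containing any fixed vertex form a subtree. All hold, so the decomposition is valid with width 5 − 1 = 4.

Yes; width 4.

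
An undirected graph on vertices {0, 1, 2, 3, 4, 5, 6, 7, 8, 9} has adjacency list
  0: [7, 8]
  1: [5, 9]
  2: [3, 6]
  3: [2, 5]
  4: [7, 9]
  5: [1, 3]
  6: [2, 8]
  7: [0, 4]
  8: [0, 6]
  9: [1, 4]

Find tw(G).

A width-2 tree decomposition is:
Bags: B1 = {0, 6, 8}  B2 = {0, 2, 6}  B3 = {0, 2, 3}  B4 = {0, 3, 5}  B5 = {0, 1, 5}  B6 = {0, 1, 9}  B7 = {0, 4, 9}  B8 = {0, 4, 7}
Tree: B1–B2, B2–B3, B3–B4, B4–B5, B5–B6, B6–B7, B7–B8
The largest bag has 3 vertices, giving width 2; this decomposition certifies tw(G) ≤ 2. Since 0–8–6–2–3–5–1–9–4–7–0 is a cycle in G, G is not acyclic. Forests are exactly the graphs of treewidth ≤ 1, so tw(G) ≥ 2. Combining the bounds, tw(G) = 2.

2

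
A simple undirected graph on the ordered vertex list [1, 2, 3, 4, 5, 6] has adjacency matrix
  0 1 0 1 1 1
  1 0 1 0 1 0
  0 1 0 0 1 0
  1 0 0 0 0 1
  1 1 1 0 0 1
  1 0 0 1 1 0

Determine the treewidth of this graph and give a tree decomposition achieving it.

Every bag has size at most 3, so the width is 3 − 1 = 2 and tw(G) ≤ 2. For the lower bound, the 3 vertices {1, 4, 6} are pairwise adjacent, and any tree decomposition puts a clique entirely inside one bag — forcing width ≥ 2. Therefore the treewidth is 2.

Treewidth 2.
One such decomposition:
Bags: B1 = {1, 4, 6}  B2 = {1, 5, 6}  B3 = {1, 2, 5}  B4 = {2, 3, 5}
Tree: B1–B2, B2–B3, B3–B4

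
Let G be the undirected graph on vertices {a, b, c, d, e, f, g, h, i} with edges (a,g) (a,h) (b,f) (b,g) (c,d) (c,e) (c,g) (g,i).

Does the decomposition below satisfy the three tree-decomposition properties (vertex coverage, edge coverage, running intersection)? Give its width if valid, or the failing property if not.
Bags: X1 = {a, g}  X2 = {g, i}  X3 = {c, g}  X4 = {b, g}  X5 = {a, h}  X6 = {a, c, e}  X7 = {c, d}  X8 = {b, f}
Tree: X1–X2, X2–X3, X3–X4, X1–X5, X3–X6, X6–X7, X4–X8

No — bags containing vertex a are not connected in the tree.

A tree decomposition must satisfy three properties: every vertex lies in some bag; for every edge, both endpoints lie together in some bag; and for every vertex, the bags containing it form a connected subtree. Here bags containing vertex a are not connected in the tree, so the decomposition is invalid.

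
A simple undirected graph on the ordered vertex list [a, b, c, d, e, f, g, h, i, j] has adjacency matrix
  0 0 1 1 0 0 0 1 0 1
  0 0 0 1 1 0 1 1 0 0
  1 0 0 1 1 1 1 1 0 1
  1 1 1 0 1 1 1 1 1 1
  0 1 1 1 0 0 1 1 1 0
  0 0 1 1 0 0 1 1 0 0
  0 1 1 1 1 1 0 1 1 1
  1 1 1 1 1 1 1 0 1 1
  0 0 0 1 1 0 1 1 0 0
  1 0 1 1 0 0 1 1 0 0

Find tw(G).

A width-4 tree decomposition is:
Bags: B1 = {c, d, e, g, h}  B2 = {c, d, f, g, h}  B3 = {c, d, g, h, j}  B4 = {d, e, g, h, i}  B5 = {a, c, d, h, j}  B6 = {b, d, e, g, h}
Tree: B1–B2, B2–B3, B1–B4, B3–B5, B4–B6
Each bag holds 5 vertices, so the decomposition has width 4, which upper-bounds the treewidth. For the lower bound, the 5 vertices {c, d, g, h, j} are pairwise adjacent, and any tree decomposition puts a clique entirely inside one bag — forcing width ≥ 4. Combining the bounds, tw(G) = 4.

4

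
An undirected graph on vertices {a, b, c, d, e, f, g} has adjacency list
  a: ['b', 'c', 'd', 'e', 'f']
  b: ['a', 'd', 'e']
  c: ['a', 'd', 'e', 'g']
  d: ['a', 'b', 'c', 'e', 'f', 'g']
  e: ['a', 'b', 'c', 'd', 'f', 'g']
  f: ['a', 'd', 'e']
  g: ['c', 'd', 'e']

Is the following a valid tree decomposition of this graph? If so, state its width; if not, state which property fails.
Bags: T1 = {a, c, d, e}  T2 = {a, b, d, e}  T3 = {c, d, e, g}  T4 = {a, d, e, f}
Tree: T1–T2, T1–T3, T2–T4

Vertex coverage: the bags together contain {a, b, c, d, e, f, g}, the full vertex set. Edge coverage: each edge of G has both endpoints in at least one bag. Running intersection: for every vertex, the bags containing it form a connected subtree. All three properties hold, so this is a valid tree decomposition of width max|bag| − 1 = 3, and hence tw(G) ≤ 3.

Yes; width 3.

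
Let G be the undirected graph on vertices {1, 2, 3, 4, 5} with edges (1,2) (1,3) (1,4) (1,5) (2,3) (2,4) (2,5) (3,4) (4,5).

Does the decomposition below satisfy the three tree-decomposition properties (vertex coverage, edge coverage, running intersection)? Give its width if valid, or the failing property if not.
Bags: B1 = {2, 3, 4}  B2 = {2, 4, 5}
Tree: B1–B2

No — vertex 1 appears in no bag.

A tree decomposition must satisfy three properties: every vertex lies in some bag; for every edge, both endpoints lie together in some bag; and for every vertex, the bags containing it form a connected subtree. Here vertex 1 appears in no bag, so the decomposition is invalid.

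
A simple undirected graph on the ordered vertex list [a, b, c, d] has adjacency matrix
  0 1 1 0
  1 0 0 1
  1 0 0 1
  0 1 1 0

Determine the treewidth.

2

A width-2 tree decomposition is:
Bags: B1 = {b, c, d}  B2 = {a, b, c}
Tree: B1–B2
Every bag has size at most 3, so the width is 3 − 1 = 2 and tw(G) ≤ 2. The edges b–d–c–a–b form a cycle, so G is not a tree and its treewidth is at least 2. Therefore the treewidth is 2.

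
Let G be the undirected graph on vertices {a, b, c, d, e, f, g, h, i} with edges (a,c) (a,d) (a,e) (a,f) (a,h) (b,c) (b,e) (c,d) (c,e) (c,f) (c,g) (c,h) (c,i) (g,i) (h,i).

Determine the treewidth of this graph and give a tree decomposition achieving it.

Each bag holds 3 vertices, so the decomposition has width 2, which upper-bounds the treewidth. For the lower bound, the 3 vertices {c, g, i} are pairwise adjacent, and any tree decomposition puts a clique entirely inside one bag — forcing width ≥ 2. Therefore the treewidth is 2.

Treewidth 2.
One such decomposition:
Bags: B1 = {a, c, h}  B2 = {a, c, d}  B3 = {a, c, e}  B4 = {a, c, f}  B5 = {b, c, e}  B6 = {c, h, i}  B7 = {c, g, i}
Tree: B1–B2, B1–B3, B3–B4, B3–B5, B1–B6, B6–B7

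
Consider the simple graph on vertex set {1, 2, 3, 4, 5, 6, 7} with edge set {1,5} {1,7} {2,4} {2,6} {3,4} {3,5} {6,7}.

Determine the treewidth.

A width-2 tree decomposition is:
Bags: B1 = {1, 5, 7}  B2 = {5, 6, 7}  B3 = {2, 5, 6}  B4 = {2, 4, 5}  B5 = {3, 4, 5}
Tree: B1–B2, B2–B3, B3–B4, B4–B5
The largest bag has 3 vertices, giving width 2; this decomposition certifies tw(G) ≤ 2. The edges 5–1–7–6–2–4–3–5 form a cycle, so G is not a tree and its treewidth is at least 2. Therefore the treewidth is 2.

2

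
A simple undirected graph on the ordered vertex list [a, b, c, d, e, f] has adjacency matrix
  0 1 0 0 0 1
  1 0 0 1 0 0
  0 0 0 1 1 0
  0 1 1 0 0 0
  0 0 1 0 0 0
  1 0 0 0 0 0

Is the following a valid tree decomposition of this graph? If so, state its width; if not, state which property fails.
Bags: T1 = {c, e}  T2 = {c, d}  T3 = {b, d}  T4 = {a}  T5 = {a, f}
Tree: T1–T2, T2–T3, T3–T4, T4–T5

No — edge (b,a) lies in no bag.

A tree decomposition must satisfy three properties: every vertex lies in some bag; for every edge, both endpoints lie together in some bag; and for every vertex, the bags containing it form a connected subtree. Here edge (b,a) lies in no bag, so the decomposition is invalid.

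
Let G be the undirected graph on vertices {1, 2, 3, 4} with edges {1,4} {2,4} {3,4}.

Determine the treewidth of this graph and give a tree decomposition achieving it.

Treewidth 1.
Bags: B1 = {1, 4}  B2 = {3, 4}  B3 = {2, 4}
Tree: B1–B2, B2–B3

Every bag has size at most 2, so the width is 2 − 1 = 1 and tw(G) ≤ 1. Any graph with an edge has treewidth ≥ 1, and G has the edge 1–4. The upper and lower bounds meet at 1, so that is the treewidth.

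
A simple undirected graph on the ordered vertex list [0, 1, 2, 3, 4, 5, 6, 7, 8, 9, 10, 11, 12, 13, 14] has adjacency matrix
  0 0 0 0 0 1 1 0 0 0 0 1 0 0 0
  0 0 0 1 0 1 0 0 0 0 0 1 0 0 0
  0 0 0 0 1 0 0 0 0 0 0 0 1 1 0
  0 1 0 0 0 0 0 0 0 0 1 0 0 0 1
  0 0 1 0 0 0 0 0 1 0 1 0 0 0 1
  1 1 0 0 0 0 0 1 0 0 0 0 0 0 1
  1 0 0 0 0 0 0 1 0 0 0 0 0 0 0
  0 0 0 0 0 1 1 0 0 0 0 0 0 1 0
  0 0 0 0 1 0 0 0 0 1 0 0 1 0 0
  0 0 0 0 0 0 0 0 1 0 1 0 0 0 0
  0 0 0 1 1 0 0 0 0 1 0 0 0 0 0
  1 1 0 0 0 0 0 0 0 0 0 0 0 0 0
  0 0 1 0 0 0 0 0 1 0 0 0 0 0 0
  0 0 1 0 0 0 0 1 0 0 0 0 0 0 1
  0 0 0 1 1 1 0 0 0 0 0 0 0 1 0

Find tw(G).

3

A width-3 tree decomposition is:
Bags: B1 = {2, 8, 9, 12}  B2 = {2, 4, 8, 9}  B3 = {2, 4, 9, 10}  B4 = {2, 4, 10, 13}  B5 = {4, 10, 13, 14}  B6 = {3, 10, 13, 14}  B7 = {3, 7, 13, 14}  B8 = {3, 5, 7, 14}  B9 = {1, 3, 5, 7}  B10 = {1, 5, 6, 7}  B11 = {0, 1, 5, 6}  B12 = {0, 1, 6, 11}
Tree: B1–B2, B2–B3, B3–B4, B4–B5, B5–B6, B6–B7, B7–B8, B8–B9, B9–B10, B10–B11, B11–B12
Every bag has size at most 4, so the width is 4 − 1 = 3 and tw(G) ≤ 3. For the lower bound: the 4 vertex sets {8,9,12}, {2}, {4}, {3,10,13,14} are disjoint, each induces a connected subgraph, and every pair is joined by at least one edge of G. Contracting each set to a single vertex therefore yields K_{4} as a minor, and since treewidth is minor-monotone, tw(G) ≥ tw(K_{4}) = 3. Therefore the treewidth is 3.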